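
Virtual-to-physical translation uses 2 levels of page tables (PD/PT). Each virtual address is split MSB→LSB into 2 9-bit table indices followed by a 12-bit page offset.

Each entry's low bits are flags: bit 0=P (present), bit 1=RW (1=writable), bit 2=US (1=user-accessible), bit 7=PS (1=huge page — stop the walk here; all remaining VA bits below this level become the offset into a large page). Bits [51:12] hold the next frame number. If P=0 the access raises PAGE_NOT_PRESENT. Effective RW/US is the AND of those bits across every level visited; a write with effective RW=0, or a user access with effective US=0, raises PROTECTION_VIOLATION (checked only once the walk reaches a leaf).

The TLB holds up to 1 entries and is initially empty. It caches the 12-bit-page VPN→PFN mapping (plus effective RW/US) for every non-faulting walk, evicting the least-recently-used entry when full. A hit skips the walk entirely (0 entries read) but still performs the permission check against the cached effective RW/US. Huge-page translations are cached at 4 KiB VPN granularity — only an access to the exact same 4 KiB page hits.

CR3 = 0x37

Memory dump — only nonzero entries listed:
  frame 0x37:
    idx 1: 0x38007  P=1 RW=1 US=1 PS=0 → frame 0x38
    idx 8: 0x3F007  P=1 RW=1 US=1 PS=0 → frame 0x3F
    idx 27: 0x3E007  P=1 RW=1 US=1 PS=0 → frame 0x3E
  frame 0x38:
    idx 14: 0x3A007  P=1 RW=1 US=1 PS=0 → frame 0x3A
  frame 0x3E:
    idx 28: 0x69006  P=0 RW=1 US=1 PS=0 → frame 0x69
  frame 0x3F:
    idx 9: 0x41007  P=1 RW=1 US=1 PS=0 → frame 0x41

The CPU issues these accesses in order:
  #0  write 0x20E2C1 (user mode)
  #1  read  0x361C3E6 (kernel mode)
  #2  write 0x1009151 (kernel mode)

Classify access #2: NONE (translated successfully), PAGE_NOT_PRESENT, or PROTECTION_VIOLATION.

Per-access translation:
#0 VA=0x20E2C1 (w,user):
  [0] read 0x37 idx=1: raw=0x38007 flags P=1 W=1 U=1 S=0
  [1] read 0x38 idx=14: raw=0x3A007 flags P=1 W=1 U=1 S=0
  ✓ 0x3A2C1  — 2 lookups
#1 VA=0x361C3E6 (r,kernel):
  [0] read 0x37 idx=27: raw=0x3E007 flags P=1 W=1 U=1 S=0
  [1] read 0x3E idx=28: raw=0x69006 flags P=0 W=1 U=1 S=0
  ✗ PAGE_NOT_PRESENT  [2 reads]
#2 VA=0x1009151 (w,kernel):
  [0] read 0x37 idx=8: raw=0x3F007 flags P=1 W=1 U=1 S=0
  [1] read 0x3F idx=9: raw=0x41007 flags P=1 W=1 U=1 S=0
  ✓ 0x41151  — 2 lookups

Access #2 fault: NONE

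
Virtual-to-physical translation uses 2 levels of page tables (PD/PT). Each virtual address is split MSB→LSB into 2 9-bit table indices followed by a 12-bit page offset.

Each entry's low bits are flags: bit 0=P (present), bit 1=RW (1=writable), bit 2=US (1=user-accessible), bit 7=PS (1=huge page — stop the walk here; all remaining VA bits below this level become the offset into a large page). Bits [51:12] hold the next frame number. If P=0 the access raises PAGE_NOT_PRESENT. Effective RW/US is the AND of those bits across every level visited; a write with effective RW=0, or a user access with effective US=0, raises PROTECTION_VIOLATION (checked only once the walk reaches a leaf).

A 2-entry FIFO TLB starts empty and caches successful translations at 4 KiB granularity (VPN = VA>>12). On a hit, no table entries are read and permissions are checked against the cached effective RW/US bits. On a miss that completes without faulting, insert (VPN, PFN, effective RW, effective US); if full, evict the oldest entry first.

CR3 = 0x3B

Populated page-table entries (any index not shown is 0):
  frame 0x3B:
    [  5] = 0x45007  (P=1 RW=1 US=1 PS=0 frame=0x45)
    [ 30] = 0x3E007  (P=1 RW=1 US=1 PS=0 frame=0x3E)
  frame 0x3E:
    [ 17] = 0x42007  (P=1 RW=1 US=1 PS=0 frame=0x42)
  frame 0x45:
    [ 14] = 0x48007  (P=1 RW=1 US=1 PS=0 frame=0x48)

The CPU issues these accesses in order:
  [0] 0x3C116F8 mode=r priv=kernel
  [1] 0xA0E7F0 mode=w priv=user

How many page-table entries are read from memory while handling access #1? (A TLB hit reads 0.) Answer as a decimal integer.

Trace:
#0 VA=0x3C116F8 (r,kernel):
  L0 @0x3B[30] → 0x3E007  P=1,RW=1,US=1,PS=0
  L1 @0x3E[17] → 0x42007  P=1,RW=1,US=1,PS=0
  ⇒ phys 0x426F8  [2 reads]
#1 VA=0xA0E7F0 (w,user):
  L0 @0x3B[5] → 0x45007  P=1,RW=1,US=1,PS=0
  L1 @0x45[14] → 0x48007  P=1,RW=1,US=1,PS=0
  ⇒ phys 0x487F0  [2 reads]

Entries read for #1: 2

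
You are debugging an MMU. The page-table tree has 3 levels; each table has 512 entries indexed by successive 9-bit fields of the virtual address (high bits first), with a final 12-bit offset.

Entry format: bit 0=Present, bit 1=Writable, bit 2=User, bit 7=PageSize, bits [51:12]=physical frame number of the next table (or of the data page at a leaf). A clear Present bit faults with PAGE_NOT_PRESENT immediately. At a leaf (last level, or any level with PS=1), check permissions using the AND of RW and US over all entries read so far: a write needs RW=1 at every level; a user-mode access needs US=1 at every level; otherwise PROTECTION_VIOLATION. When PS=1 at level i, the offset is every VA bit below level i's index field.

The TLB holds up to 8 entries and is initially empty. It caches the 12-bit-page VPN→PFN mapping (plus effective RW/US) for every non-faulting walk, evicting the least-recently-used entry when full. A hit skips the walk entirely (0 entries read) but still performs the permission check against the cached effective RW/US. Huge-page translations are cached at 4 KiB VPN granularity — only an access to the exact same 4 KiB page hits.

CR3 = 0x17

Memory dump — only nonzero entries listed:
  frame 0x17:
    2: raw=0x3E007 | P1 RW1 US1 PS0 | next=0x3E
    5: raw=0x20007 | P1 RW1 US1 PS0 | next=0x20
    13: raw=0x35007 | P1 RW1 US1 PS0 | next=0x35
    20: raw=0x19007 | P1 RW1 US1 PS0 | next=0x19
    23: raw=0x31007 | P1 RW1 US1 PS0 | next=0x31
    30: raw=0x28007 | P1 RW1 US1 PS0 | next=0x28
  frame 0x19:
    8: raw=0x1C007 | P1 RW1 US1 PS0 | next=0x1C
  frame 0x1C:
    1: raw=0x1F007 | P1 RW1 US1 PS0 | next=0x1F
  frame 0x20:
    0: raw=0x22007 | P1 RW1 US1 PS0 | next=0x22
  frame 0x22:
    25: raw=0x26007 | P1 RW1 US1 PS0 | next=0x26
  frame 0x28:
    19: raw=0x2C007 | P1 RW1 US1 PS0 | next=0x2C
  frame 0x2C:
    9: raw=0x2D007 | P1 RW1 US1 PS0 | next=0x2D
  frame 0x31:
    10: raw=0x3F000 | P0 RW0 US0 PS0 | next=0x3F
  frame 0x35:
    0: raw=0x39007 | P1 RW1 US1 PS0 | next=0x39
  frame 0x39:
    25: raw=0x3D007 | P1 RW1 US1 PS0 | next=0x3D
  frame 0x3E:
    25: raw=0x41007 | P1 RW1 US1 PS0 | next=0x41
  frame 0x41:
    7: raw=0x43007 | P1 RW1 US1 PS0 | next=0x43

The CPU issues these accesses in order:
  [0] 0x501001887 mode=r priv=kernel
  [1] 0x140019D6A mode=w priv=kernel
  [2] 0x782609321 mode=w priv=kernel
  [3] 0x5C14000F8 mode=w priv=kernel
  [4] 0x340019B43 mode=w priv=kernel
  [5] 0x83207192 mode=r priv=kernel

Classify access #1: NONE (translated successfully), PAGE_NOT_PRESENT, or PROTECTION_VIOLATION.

Trace:
#0 VA=0x501001887 (r,kernel):
  L0: frame=0x17 idx=20 entry=0x19007 [P=1 RW=1 US=1 PS=0]
  L1: frame=0x19 idx=8 entry=0x1C007 [P=1 RW=1 US=1 PS=0]
  L2: frame=0x1C idx=1 entry=0x1F007 [P=1 RW=1 US=1 PS=0]
  → PA=0x1F887  (3 entries read)
#1 VA=0x140019D6A (w,kernel):
  L0: frame=0x17 idx=5 entry=0x20007 [P=1 RW=1 US=1 PS=0]
  L1: frame=0x20 idx=0 entry=0x22007 [P=1 RW=1 US=1 PS=0]
  L2: frame=0x22 idx=25 entry=0x26007 [P=1 RW=1 US=1 PS=0]
  → PA=0x26D6A  (3 entries read)
#2 VA=0x782609321 (w,kernel):
  L0: frame=0x17 idx=30 entry=0x28007 [P=1 RW=1 US=1 PS=0]
  L1: frame=0x28 idx=19 entry=0x2C007 [P=1 RW=1 US=1 PS=0]
  L2: frame=0x2C idx=9 entry=0x2D007 [P=1 RW=1 US=1 PS=0]
  → PA=0x2D321  (3 entries read)
#3 VA=0x5C14000F8 (w,kernel):
  L0: frame=0x17 idx=23 entry=0x31007 [P=1 RW=1 US=1 PS=0]
  L1: frame=0x31 idx=10 entry=0x3F000 [P=0 RW=0 US=0 PS=0]
  ⇒ fault: PAGE_NOT_PRESENT  — 2 lookups
#4 VA=0x340019B43 (w,kernel):
  L0: frame=0x17 idx=13 entry=0x35007 [P=1 RW=1 US=1 PS=0]
  L1: frame=0x35 idx=0 entry=0x39007 [P=1 RW=1 US=1 PS=0]
  L2: frame=0x39 idx=25 entry=0x3D007 [P=1 RW=1 US=1 PS=0]
  → PA=0x3DB43  (3 entries read)
#5 VA=0x83207192 (r,kernel):
  L0: frame=0x17 idx=2 entry=0x3E007 [P=1 RW=1 US=1 PS=0]
  L1: frame=0x3E idx=25 entry=0x41007 [P=1 RW=1 US=1 PS=0]
  L2: frame=0x41 idx=7 entry=0x43007 [P=1 RW=1 US=1 PS=0]
  → PA=0x43192  (3 entries read)

Access #1 fault: NONE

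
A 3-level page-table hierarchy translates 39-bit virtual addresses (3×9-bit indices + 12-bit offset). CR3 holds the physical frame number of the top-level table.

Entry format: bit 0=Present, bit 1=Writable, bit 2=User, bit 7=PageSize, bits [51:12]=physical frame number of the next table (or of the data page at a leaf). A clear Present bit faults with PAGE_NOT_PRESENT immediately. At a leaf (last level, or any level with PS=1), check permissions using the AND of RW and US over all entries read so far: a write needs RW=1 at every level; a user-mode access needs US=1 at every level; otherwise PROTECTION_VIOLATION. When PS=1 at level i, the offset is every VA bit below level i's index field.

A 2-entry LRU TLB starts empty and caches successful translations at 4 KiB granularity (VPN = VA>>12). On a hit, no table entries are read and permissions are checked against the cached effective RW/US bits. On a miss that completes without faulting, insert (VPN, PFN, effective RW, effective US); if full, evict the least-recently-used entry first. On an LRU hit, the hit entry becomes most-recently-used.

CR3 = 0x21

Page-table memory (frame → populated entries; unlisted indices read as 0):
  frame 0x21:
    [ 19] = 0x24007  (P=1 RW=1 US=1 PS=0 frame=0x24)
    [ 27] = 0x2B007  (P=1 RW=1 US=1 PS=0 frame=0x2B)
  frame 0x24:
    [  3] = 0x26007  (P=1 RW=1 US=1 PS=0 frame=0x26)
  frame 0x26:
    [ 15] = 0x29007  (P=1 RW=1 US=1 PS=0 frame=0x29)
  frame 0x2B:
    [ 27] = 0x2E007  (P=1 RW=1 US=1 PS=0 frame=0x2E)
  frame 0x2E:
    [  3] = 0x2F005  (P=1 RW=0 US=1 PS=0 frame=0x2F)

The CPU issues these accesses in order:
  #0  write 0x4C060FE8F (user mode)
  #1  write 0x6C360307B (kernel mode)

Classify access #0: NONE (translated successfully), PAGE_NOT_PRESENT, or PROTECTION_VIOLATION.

Trace:
#0 VA=0x4C060FE8F (w,user):
  L0: frame=0x21 idx=19 entry=0x24007 [P=1 RW=1 US=1 PS=0]
  L1: frame=0x24 idx=3 entry=0x26007 [P=1 RW=1 US=1 PS=0]
  L2: frame=0x26 idx=15 entry=0x29007 [P=1 RW=1 US=1 PS=0]
  ✓ 0x29E8F  — 3 lookups
#1 VA=0x6C360307B (w,kernel):
  L0: frame=0x21 idx=27 entry=0x2B007 [P=1 RW=1 US=1 PS=0]
  L1: frame=0x2B idx=27 entry=0x2E007 [P=1 RW=1 US=1 PS=0]
  L2: frame=0x2E idx=3 entry=0x2F005 [P=1 RW=0 US=1 PS=0]
  → PROTECTION_VIOLATION  (3 entries read)

Access #0 fault: NONE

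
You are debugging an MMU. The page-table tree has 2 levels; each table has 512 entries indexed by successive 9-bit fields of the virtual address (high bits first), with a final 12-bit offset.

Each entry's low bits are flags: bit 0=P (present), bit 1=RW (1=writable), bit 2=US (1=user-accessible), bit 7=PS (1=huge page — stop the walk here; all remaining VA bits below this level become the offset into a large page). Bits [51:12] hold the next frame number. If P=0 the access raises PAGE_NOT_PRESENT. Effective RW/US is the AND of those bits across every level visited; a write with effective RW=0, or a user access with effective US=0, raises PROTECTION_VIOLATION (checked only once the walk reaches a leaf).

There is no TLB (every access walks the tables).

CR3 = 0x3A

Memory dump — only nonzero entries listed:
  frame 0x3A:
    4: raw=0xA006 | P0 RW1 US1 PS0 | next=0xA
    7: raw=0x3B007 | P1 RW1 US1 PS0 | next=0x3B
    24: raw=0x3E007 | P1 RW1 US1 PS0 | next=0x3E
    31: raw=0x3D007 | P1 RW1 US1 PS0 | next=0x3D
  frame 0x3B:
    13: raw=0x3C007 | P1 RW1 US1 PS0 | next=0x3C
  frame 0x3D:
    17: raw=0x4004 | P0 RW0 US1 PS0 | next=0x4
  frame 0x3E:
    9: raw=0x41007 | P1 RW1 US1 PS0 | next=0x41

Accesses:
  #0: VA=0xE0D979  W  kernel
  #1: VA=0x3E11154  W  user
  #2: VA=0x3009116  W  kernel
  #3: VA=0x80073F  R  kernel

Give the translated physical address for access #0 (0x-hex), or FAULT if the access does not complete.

Trace:
#0 VA=0xE0D979 (w,kernel):
  [0] read 0x3A idx=7: raw=0x3B007 flags P=1 W=1 U=1 S=0
  [1] read 0x3B idx=13: raw=0x3C007 flags P=1 W=1 U=1 S=0
  ✓ 0x3C979  — 2 lookups
#1 VA=0x3E11154 (w,user):
  [0] read 0x3A idx=31: raw=0x3D007 flags P=1 W=1 U=1 S=0
  [1] read 0x3D idx=17: raw=0x4004 flags P=0 W=0 U=1 S=0
  ⇒ fault: PAGE_NOT_PRESENT  — 2 lookups
#2 VA=0x3009116 (w,kernel):
  [0] read 0x3A idx=24: raw=0x3E007 flags P=1 W=1 U=1 S=0
  [1] read 0x3E idx=9: raw=0x41007 flags P=1 W=1 U=1 S=0
  ✓ 0x41116  — 2 lookups
#3 VA=0x80073F (r,kernel):
  [0] read 0x3A idx=4: raw=0xA006 flags P=0 W=1 U=1 S=0
  ⇒ fault: PAGE_NOT_PRESENT  — 1 lookups

Access #0 PA: 0x3C979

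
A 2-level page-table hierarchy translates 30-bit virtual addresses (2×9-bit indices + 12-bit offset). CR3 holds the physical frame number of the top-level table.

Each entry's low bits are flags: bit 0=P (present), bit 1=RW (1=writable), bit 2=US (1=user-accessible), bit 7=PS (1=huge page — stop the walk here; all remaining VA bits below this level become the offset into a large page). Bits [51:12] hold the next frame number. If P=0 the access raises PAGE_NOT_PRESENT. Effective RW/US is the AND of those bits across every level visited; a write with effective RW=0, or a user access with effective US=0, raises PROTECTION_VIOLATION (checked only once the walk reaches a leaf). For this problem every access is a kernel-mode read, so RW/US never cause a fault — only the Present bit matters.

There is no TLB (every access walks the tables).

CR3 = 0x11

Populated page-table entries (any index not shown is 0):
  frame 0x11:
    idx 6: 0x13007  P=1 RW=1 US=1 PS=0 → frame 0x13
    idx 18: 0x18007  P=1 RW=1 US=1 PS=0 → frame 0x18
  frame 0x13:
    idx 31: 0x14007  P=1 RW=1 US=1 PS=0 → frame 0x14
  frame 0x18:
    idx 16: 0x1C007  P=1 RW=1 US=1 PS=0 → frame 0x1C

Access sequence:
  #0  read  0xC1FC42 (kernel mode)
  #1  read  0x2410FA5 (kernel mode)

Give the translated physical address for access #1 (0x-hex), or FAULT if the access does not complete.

Walk each access:
#0 VA=0xC1FC42 (r,kernel):
  [0] read 0x11 idx=6: raw=0x13007 flags P=1 W=1 U=1 S=0
  [1] read 0x13 idx=31: raw=0x14007 flags P=1 W=1 U=1 S=0
  ⇒ phys 0x14C42  [2 reads]
#1 VA=0x2410FA5 (r,kernel):
  [0] read 0x11 idx=18: raw=0x18007 flags P=1 W=1 U=1 S=0
  [1] read 0x18 idx=16: raw=0x1C007 flags P=1 W=1 U=1 S=0
  ⇒ phys 0x1CFA5  [2 reads]

Access #1 PA: 0x1CFA5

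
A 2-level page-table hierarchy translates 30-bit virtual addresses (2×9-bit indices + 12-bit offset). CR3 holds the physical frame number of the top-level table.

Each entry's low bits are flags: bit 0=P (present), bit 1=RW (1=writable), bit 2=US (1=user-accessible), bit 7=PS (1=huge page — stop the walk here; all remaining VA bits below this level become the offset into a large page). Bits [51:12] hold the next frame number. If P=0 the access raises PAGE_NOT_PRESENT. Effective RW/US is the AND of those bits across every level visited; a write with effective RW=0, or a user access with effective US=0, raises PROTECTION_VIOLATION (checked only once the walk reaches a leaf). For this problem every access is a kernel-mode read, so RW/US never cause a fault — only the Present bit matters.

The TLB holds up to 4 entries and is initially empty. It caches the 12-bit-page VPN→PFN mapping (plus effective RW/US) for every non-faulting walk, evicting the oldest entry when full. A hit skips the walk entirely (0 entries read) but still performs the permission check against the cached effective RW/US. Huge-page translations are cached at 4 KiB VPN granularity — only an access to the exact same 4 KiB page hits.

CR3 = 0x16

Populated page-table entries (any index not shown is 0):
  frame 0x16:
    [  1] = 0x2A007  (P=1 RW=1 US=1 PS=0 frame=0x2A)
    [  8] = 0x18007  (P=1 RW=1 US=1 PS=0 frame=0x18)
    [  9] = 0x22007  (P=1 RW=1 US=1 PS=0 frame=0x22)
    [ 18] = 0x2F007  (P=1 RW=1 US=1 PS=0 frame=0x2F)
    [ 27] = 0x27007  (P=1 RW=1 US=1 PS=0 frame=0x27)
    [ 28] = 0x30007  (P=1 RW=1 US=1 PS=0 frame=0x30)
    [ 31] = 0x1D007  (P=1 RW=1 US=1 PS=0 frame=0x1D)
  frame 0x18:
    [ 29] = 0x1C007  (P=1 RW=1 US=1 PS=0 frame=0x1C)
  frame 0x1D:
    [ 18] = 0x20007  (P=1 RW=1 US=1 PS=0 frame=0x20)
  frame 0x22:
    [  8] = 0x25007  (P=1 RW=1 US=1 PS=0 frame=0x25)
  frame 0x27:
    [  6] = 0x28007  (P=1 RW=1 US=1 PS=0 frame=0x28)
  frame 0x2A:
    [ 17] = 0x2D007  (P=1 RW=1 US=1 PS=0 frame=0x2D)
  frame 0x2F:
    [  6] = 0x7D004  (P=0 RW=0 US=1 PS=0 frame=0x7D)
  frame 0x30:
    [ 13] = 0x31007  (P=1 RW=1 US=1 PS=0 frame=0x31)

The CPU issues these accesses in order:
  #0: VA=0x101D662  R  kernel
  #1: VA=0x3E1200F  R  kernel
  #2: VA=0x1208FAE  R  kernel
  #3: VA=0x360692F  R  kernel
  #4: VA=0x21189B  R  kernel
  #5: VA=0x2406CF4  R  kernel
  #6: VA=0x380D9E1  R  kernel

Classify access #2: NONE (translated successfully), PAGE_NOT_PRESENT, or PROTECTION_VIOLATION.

Per-access translation:
#0 VA=0x101D662 (r,kernel):
  L0 @0x16[8] → 0x18007  P=1,RW=1,US=1,PS=0
  L1 @0x18[29] → 0x1C007  P=1,RW=1,US=1,PS=0
  ⇒ phys 0x1C662  [2 reads]
#1 VA=0x3E1200F (r,kernel):
  L0 @0x16[31] → 0x1D007  P=1,RW=1,US=1,PS=0
  L1 @0x1D[18] → 0x20007  P=1,RW=1,US=1,PS=0
  ⇒ phys 0x2000F  [2 reads]
#2 VA=0x1208FAE (r,kernel):
  L0 @0x16[9] → 0x22007  P=1,RW=1,US=1,PS=0
  L1 @0x22[8] → 0x25007  P=1,RW=1,US=1,PS=0
  ⇒ phys 0x25FAE  [2 reads]
#3 VA=0x360692F (r,kernel):
  L0 @0x16[27] → 0x27007  P=1,RW=1,US=1,PS=0
  L1 @0x27[6] → 0x28007  P=1,RW=1,US=1,PS=0
  ⇒ phys 0x2892F  [2 reads]
#4 VA=0x21189B (r,kernel):
  L0 @0x16[1] → 0x2A007  P=1,RW=1,US=1,PS=0
  L1 @0x2A[17] → 0x2D007  P=1,RW=1,US=1,PS=0
  ⇒ phys 0x2D89B  [2 reads]
#5 VA=0x2406CF4 (r,kernel):
  L0 @0x16[18] → 0x2F007  P=1,RW=1,US=1,PS=0
  L1 @0x2F[6] → 0x7D004  P=0,RW=0,US=1,PS=0
  ⇒ fault: PAGE_NOT_PRESENT  — 2 lookups
#6 VA=0x380D9E1 (r,kernel):
  L0 @0x16[28] → 0x30007  P=1,RW=1,US=1,PS=0
  L1 @0x30[13] → 0x31007  P=1,RW=1,US=1,PS=0
  ⇒ phys 0x319E1  [2 reads]

Access #2 fault: NONE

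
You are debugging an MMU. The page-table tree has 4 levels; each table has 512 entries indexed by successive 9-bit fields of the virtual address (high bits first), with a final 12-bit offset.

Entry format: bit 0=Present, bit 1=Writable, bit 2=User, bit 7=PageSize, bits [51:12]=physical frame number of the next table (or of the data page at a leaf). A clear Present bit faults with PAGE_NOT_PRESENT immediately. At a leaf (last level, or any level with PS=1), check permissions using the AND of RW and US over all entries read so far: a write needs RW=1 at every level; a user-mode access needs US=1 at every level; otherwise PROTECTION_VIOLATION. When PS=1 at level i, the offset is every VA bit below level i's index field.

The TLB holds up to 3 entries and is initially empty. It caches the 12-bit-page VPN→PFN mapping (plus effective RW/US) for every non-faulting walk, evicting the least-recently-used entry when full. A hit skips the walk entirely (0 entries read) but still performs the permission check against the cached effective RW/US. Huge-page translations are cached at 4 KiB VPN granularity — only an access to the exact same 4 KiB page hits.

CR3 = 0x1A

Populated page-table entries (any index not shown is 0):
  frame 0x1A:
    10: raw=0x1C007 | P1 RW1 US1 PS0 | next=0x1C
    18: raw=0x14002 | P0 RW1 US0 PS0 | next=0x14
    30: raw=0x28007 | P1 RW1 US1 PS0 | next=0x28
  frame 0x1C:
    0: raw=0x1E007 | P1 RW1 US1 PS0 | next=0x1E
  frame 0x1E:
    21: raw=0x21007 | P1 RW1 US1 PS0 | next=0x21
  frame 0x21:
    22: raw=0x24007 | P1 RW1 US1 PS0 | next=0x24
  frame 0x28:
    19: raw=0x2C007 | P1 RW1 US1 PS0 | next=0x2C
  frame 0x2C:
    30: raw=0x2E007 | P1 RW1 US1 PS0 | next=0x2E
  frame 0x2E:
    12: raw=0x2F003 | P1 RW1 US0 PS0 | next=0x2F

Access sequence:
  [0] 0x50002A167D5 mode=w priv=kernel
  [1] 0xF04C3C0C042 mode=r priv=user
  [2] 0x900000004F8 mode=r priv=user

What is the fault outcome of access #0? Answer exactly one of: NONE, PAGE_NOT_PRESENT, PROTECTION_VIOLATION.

Walk each access:
#0 VA=0x50002A167D5 (w,kernel):
  L0 @0x1A[10] → 0x1C007  P=1,RW=1,US=1,PS=0
  L1 @0x1C[0] → 0x1E007  P=1,RW=1,US=1,PS=0
  L2 @0x1E[21] → 0x21007  P=1,RW=1,US=1,PS=0
  L3 @0x21[22] → 0x24007  P=1,RW=1,US=1,PS=0
  ⇒ phys 0x247D5  [4 reads]
#1 VA=0xF04C3C0C042 (r,user):
  L0 @0x1A[30] → 0x28007  P=1,RW=1,US=1,PS=0
  L1 @0x28[19] → 0x2C007  P=1,RW=1,US=1,PS=0
  L2 @0x2C[30] → 0x2E007  P=1,RW=1,US=1,PS=0
  L3 @0x2E[12] → 0x2F003  P=1,RW=1,US=0,PS=0
  → PROTECTION_VIOLATION  (4 entries read)
#2 VA=0x900000004F8 (r,user):
  L0 @0x1A[18] → 0x14002  P=0,RW=1,US=0,PS=0
  → PAGE_NOT_PRESENT  (1 entries read)

Access #0 fault: NONE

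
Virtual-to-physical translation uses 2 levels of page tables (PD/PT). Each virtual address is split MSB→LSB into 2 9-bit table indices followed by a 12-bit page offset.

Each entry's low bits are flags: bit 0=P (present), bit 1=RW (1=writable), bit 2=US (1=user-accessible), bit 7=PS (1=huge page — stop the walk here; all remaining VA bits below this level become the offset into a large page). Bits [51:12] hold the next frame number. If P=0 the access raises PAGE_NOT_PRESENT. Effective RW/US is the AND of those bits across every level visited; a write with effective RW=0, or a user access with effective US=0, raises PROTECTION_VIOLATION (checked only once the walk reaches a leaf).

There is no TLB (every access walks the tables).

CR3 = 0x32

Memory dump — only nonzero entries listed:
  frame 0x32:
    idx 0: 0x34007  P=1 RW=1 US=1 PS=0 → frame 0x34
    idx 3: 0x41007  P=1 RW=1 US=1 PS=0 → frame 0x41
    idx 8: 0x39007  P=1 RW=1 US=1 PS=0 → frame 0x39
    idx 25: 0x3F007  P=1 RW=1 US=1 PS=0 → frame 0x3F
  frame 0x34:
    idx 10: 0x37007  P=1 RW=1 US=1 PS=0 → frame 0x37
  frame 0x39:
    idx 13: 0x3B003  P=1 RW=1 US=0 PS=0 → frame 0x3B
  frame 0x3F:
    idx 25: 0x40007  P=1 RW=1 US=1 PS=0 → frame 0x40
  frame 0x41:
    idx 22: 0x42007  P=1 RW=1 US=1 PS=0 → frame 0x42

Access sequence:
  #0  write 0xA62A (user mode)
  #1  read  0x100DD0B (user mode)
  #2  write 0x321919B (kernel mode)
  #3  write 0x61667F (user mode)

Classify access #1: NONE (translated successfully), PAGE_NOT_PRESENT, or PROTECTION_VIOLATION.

Per-access translation:
#0 VA=0xA62A (w,user):
  L0 @0x32[0] → 0x34007  P=1,RW=1,US=1,PS=0
  L1 @0x34[10] → 0x37007  P=1,RW=1,US=1,PS=0
  ✓ 0x3762A  — 2 lookups
#1 VA=0x100DD0B (r,user):
  L0 @0x32[8] → 0x39007  P=1,RW=1,US=1,PS=0
  L1 @0x39[13] → 0x3B003  P=1,RW=1,US=0,PS=0
  → PROTECTION_VIOLATION  (2 entries read)
#2 VA=0x321919B (w,kernel):
  L0 @0x32[25] → 0x3F007  P=1,RW=1,US=1,PS=0
  L1 @0x3F[25] → 0x40007  P=1,RW=1,US=1,PS=0
  ✓ 0x4019B  — 2 lookups
#3 VA=0x61667F (w,user):
  L0 @0x32[3] → 0x41007  P=1,RW=1,US=1,PS=0
  L1 @0x41[22] → 0x42007  P=1,RW=1,US=1,PS=0
  ✓ 0x4267F  — 2 lookups

Access #1 fault: PROTECTION_VIOLATION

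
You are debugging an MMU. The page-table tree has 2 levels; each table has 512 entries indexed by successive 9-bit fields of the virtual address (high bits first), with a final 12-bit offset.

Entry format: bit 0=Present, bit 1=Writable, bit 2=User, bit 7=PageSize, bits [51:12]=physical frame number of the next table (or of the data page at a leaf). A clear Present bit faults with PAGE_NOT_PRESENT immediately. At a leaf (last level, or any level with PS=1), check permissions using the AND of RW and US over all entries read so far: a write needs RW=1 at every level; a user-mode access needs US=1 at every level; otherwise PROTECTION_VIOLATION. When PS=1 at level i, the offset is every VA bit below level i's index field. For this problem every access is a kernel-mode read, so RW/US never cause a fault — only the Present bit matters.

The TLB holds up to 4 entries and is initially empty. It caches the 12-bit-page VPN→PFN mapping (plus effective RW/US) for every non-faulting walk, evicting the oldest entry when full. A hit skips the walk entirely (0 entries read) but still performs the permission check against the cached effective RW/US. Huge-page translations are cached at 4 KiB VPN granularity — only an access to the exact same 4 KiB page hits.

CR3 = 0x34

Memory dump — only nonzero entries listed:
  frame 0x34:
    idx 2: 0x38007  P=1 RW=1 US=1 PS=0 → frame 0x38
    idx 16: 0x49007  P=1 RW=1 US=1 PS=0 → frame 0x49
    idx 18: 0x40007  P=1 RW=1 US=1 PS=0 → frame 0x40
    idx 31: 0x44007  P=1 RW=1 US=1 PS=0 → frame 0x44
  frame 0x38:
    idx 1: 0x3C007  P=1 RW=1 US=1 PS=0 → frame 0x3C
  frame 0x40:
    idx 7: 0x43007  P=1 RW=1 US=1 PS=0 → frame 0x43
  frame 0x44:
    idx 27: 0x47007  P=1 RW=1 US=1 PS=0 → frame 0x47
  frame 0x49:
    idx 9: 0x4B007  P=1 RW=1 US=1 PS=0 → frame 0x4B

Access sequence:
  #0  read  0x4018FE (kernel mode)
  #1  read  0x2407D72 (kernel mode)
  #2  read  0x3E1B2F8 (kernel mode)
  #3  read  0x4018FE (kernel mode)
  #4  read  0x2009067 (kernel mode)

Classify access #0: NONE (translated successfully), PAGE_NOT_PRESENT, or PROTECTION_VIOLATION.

Walk each access:
#0 VA=0x4018FE (r,kernel):
  L0 @0x34[2] → 0x38007  P=1,RW=1,US=1,PS=0
  L1 @0x38[1] → 0x3C007  P=1,RW=1,US=1,PS=0
  → PA=0x3C8FE  (2 entries read)
#1 VA=0x2407D72 (r,kernel):
  L0 @0x34[18] → 0x40007  P=1,RW=1,US=1,PS=0
  L1 @0x40[7] → 0x43007  P=1,RW=1,US=1,PS=0
  → PA=0x43D72  (2 entries read)
#2 VA=0x3E1B2F8 (r,kernel):
  L0 @0x34[31] → 0x44007  P=1,RW=1,US=1,PS=0
  L1 @0x44[27] → 0x47007  P=1,RW=1,US=1,PS=0
  → PA=0x472F8  (2 entries read)
#3 VA=0x4018FE (r,kernel):
  TLB hit vpn=0x401 → PA=0x3C8FE
#4 VA=0x2009067 (r,kernel):
  L0 @0x34[16] → 0x49007  P=1,RW=1,US=1,PS=0
  L1 @0x49[9] → 0x4B007  P=1,RW=1,US=1,PS=0
  → PA=0x4B067  (2 entries read)

Access #0 fault: NONE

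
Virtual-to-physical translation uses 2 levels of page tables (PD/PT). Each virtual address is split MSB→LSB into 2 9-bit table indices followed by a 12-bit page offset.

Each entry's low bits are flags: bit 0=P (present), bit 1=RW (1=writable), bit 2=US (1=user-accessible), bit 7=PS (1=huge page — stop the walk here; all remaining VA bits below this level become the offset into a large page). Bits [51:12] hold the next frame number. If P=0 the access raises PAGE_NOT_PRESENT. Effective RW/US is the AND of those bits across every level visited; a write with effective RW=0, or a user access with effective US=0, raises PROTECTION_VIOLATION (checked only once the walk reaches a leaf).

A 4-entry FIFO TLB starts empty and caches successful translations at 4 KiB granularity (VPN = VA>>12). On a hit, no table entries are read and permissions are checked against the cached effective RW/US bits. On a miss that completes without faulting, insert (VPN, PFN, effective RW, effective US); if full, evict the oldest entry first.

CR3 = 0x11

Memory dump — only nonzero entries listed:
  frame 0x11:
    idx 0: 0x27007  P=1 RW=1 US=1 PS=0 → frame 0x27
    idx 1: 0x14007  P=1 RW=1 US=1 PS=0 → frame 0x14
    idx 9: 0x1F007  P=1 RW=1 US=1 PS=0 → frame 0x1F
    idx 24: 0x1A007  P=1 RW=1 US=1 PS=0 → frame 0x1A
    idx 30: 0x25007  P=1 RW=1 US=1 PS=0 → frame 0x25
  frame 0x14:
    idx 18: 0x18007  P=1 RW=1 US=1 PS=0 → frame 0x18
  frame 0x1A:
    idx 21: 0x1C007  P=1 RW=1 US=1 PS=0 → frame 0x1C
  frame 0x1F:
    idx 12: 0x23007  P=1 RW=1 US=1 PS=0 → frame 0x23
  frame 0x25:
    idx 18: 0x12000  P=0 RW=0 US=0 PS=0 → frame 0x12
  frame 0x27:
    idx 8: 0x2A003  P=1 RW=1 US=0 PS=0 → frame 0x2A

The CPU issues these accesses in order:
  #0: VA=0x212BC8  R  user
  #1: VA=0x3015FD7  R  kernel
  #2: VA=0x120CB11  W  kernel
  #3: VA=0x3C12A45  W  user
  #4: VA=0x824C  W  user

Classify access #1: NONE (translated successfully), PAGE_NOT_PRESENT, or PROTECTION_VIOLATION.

Per-access translation:
#0 VA=0x212BC8 (r,user):
  lvl0: tbl 0x11, slot 1 ⇒ 0x14007 (P1/RW1/US1/PS0)
  lvl1: tbl 0x14, slot 18 ⇒ 0x18007 (P1/RW1/US1/PS0)
  → PA=0x18BC8  (2 entries read)
#1 VA=0x3015FD7 (r,kernel):
  lvl0: tbl 0x11, slot 24 ⇒ 0x1A007 (P1/RW1/US1/PS0)
  lvl1: tbl 0x1A, slot 21 ⇒ 0x1C007 (P1/RW1/US1/PS0)
  → PA=0x1CFD7  (2 entries read)
#2 VA=0x120CB11 (w,kernel):
  lvl0: tbl 0x11, slot 9 ⇒ 0x1F007 (P1/RW1/US1/PS0)
  lvl1: tbl 0x1F, slot 12 ⇒ 0x23007 (P1/RW1/US1/PS0)
  → PA=0x23B11  (2 entries read)
#3 VA=0x3C12A45 (w,user):
  lvl0: tbl 0x11, slot 30 ⇒ 0x25007 (P1/RW1/US1/PS0)
  lvl1: tbl 0x25, slot 18 ⇒ 0x12000 (P0/RW0/US0/PS0)
  ⇒ fault: PAGE_NOT_PRESENT  — 2 lookups
#4 VA=0x824C (w,user):
  lvl0: tbl 0x11, slot 0 ⇒ 0x27007 (P1/RW1/US1/PS0)
  lvl1: tbl 0x27, slot 8 ⇒ 0x2A003 (P1/RW1/US0/PS0)
  ⇒ fault: PROTECTION_VIOLATION  — 2 lookups

Access #1 fault: NONE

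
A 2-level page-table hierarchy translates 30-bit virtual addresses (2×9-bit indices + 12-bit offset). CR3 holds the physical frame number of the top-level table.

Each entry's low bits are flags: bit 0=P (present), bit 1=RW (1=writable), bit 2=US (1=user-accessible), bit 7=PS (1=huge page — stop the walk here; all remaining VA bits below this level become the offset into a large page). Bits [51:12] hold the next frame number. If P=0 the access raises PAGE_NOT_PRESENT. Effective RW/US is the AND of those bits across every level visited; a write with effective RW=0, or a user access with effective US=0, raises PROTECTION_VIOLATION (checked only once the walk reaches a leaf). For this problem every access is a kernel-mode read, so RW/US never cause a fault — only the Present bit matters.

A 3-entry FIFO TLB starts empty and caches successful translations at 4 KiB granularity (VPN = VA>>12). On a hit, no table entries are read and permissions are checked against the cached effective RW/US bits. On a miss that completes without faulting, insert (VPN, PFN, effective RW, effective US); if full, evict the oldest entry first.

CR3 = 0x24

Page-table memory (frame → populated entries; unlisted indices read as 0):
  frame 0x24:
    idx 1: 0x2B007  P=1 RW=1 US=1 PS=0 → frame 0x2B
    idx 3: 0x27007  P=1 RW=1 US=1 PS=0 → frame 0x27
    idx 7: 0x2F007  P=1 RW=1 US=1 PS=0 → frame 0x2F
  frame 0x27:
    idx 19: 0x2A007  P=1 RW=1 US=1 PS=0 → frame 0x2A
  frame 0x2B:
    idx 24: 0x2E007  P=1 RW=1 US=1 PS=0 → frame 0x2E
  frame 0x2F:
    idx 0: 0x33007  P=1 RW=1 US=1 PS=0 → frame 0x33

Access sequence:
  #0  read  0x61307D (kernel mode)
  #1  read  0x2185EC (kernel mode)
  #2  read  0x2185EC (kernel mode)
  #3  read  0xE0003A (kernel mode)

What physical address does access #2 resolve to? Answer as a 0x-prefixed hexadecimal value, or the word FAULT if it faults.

Walk each access:
#0 VA=0x61307D (r,kernel):
  L0: frame=0x24 idx=3 entry=0x27007 [P=1 RW=1 US=1 PS=0]
  L1: frame=0x27 idx=19 entry=0x2A007 [P=1 RW=1 US=1 PS=0]
  ⇒ phys 0x2A07D  [2 reads]
#1 VA=0x2185EC (r,kernel):
  L0: frame=0x24 idx=1 entry=0x2B007 [P=1 RW=1 US=1 PS=0]
  L1: frame=0x2B idx=24 entry=0x2E007 [P=1 RW=1 US=1 PS=0]
  ⇒ phys 0x2E5EC  [2 reads]
#2 VA=0x2185EC (r,kernel):
  TLB hit vpn=0x218 → PA=0x2E5EC
#3 VA=0xE0003A (r,kernel):
  L0: frame=0x24 idx=7 entry=0x2F007 [P=1 RW=1 US=1 PS=0]
  L1: frame=0x2F idx=0 entry=0x33007 [P=1 RW=1 US=1 PS=0]
  ⇒ phys 0x3303A  [2 reads]

Access #2 PA: 0x2E5EC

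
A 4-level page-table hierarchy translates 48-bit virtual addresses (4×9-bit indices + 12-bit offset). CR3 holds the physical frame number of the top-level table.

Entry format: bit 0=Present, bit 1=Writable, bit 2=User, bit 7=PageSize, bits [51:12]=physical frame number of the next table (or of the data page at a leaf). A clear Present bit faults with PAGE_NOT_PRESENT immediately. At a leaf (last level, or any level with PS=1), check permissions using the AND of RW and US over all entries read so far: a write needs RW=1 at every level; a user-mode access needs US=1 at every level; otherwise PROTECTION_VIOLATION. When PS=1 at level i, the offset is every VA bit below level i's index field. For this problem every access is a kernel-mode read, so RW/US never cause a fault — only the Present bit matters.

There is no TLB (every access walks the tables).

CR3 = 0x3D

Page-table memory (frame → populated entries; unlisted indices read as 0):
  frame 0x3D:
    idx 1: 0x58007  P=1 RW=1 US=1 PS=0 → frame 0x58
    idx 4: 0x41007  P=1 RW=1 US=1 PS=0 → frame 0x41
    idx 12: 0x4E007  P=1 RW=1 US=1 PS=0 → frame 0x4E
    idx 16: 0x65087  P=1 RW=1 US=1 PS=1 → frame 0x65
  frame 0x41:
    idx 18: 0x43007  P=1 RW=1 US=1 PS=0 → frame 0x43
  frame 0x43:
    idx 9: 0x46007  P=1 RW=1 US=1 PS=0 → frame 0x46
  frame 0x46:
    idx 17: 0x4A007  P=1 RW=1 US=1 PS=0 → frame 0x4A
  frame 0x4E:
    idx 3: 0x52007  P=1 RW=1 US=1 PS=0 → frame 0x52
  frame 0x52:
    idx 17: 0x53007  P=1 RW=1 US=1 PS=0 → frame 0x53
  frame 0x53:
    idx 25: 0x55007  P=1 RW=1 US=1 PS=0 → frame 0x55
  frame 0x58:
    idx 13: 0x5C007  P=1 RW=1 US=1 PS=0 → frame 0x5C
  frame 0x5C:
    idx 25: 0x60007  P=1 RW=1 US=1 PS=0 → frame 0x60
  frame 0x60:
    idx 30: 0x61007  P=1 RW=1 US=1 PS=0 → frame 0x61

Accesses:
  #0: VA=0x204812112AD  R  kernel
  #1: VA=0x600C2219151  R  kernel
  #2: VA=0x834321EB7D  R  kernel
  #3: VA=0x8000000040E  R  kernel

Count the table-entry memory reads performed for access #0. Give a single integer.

Walk each access:
#0 VA=0x204812112AD (r,kernel):
  L0: frame=0x3D idx=4 entry=0x41007 [P=1 RW=1 US=1 PS=0]
  L1: frame=0x41 idx=18 entry=0x43007 [P=1 RW=1 US=1 PS=0]
  L2: frame=0x43 idx=9 entry=0x46007 [P=1 RW=1 US=1 PS=0]
  L3: frame=0x46 idx=17 entry=0x4A007 [P=1 RW=1 US=1 PS=0]
  ⇒ phys 0x4A2AD  [4 reads]
#1 VA=0x600C2219151 (r,kernel):
  L0: frame=0x3D idx=12 entry=0x4E007 [P=1 RW=1 US=1 PS=0]
  L1: frame=0x4E idx=3 entry=0x52007 [P=1 RW=1 US=1 PS=0]
  L2: frame=0x52 idx=17 entry=0x53007 [P=1 RW=1 US=1 PS=0]
  L3: frame=0x53 idx=25 entry=0x55007 [P=1 RW=1 US=1 PS=0]
  ⇒ phys 0x55151  [4 reads]
#2 VA=0x834321EB7D (r,kernel):
  L0: frame=0x3D idx=1 entry=0x58007 [P=1 RW=1 US=1 PS=0]
  L1: frame=0x58 idx=13 entry=0x5C007 [P=1 RW=1 US=1 PS=0]
  L2: frame=0x5C idx=25 entry=0x60007 [P=1 RW=1 US=1 PS=0]
  L3: frame=0x60 idx=30 entry=0x61007 [P=1 RW=1 US=1 PS=0]
  ⇒ phys 0x61B7D  [4 reads]
#3 VA=0x8000000040E (r,kernel):
  L0: frame=0x3D idx=16 entry=0x65087 [P=1 RW=1 US=1 PS=1]
  ⇒ phys 0x6540E (huge @L0)  [1 reads]

Entries read for #0: 4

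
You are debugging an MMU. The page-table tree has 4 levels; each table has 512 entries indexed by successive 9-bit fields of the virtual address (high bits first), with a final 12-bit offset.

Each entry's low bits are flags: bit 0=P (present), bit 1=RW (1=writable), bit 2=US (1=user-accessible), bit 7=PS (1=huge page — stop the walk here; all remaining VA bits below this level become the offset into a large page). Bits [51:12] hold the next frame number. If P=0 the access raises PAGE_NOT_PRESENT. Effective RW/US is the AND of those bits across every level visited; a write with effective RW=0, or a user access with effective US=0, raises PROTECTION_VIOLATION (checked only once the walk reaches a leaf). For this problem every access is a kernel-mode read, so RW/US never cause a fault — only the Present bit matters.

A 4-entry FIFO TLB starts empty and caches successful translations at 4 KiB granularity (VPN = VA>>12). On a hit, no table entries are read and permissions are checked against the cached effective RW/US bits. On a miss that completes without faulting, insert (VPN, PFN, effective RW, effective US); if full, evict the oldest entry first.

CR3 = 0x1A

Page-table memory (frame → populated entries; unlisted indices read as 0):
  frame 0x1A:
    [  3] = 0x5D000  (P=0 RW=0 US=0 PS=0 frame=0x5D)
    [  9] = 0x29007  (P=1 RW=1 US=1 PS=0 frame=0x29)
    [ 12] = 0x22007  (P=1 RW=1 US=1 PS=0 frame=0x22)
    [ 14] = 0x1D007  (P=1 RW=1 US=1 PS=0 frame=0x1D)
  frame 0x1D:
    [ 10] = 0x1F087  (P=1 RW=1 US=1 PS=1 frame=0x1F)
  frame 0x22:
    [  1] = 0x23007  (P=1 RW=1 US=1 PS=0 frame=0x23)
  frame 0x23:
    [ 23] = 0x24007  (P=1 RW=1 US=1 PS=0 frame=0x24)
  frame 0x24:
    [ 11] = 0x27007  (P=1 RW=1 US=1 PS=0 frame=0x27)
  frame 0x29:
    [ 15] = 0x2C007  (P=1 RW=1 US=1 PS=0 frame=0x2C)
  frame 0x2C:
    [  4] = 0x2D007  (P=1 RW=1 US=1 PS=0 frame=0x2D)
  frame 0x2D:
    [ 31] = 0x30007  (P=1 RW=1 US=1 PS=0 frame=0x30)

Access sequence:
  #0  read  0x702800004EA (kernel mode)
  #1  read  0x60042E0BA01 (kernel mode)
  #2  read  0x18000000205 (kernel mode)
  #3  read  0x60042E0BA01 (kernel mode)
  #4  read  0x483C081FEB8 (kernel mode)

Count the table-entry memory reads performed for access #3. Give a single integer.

Trace:
#0 VA=0x702800004EA (r,kernel):
  L0 @0x1A[14] → 0x1D007  P=1,RW=1,US=1,PS=0
  L1 @0x1D[10] → 0x1F087  P=1,RW=1,US=1,PS=1
  → PA=0x1F4EA (huge @L1)  (2 entries read)
#1 VA=0x60042E0BA01 (r,kernel):
  L0 @0x1A[12] → 0x22007  P=1,RW=1,US=1,PS=0
  L1 @0x22[1] → 0x23007  P=1,RW=1,US=1,PS=0
  L2 @0x23[23] → 0x24007  P=1,RW=1,US=1,PS=0
  L3 @0x24[11] → 0x27007  P=1,RW=1,US=1,PS=0
  → PA=0x27A01  (4 entries read)
#2 VA=0x18000000205 (r,kernel):
  L0 @0x1A[3] → 0x5D000  P=0,RW=0,US=0,PS=0
  ⇒ fault: PAGE_NOT_PRESENT  — 1 lookups
#3 VA=0x60042E0BA01 (r,kernel):
  TLB hit vpn=0x60042E0B → PA=0x27A01
#4 VA=0x483C081FEB8 (r,kernel):
  L0 @0x1A[9] → 0x29007  P=1,RW=1,US=1,PS=0
  L1 @0x29[15] → 0x2C007  P=1,RW=1,US=1,PS=0
  L2 @0x2C[4] → 0x2D007  P=1,RW=1,US=1,PS=0
  L3 @0x2D[31] → 0x30007  P=1,RW=1,US=1,PS=0
  → PA=0x30EB8  (4 entries read)

Entries read for #3: 0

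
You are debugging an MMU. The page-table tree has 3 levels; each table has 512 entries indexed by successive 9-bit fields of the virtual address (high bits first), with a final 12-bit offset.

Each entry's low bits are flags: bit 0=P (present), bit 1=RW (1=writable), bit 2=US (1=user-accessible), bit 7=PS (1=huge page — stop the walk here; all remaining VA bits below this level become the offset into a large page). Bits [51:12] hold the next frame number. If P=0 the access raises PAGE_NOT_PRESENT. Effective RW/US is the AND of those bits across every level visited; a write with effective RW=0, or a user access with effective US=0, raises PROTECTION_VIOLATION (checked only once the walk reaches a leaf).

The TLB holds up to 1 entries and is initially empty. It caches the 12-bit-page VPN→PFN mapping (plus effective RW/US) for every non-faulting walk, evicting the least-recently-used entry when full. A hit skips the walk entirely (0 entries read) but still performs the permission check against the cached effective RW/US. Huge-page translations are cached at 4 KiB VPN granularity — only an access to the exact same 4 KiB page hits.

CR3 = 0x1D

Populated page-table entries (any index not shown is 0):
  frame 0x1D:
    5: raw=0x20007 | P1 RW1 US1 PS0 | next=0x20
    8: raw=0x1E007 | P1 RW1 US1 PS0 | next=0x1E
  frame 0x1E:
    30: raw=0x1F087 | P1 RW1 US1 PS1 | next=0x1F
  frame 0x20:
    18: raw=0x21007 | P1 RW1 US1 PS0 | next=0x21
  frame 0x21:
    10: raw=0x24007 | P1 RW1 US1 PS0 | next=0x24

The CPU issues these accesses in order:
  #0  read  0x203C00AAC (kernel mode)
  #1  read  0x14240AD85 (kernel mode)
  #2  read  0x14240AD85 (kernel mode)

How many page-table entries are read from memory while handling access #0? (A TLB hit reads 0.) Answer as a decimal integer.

Per-access translation:
#0 VA=0x203C00AAC (r,kernel):
  L0: frame=0x1D idx=8 entry=0x1E007 [P=1 RW=1 US=1 PS=0]
  L1: frame=0x1E idx=30 entry=0x1F087 [P=1 RW=1 US=1 PS=1]
  ⇒ phys 0x1FAAC (huge @L1)  [2 reads]
#1 VA=0x14240AD85 (r,kernel):
  L0: frame=0x1D idx=5 entry=0x20007 [P=1 RW=1 US=1 PS=0]
  L1: frame=0x20 idx=18 entry=0x21007 [P=1 RW=1 US=1 PS=0]
  L2: frame=0x21 idx=10 entry=0x24007 [P=1 RW=1 US=1 PS=0]
  ⇒ phys 0x24D85  [3 reads]
#2 VA=0x14240AD85 (r,kernel):
  TLB hit vpn=0x14240A → PA=0x24D85

Entries read for #0: 2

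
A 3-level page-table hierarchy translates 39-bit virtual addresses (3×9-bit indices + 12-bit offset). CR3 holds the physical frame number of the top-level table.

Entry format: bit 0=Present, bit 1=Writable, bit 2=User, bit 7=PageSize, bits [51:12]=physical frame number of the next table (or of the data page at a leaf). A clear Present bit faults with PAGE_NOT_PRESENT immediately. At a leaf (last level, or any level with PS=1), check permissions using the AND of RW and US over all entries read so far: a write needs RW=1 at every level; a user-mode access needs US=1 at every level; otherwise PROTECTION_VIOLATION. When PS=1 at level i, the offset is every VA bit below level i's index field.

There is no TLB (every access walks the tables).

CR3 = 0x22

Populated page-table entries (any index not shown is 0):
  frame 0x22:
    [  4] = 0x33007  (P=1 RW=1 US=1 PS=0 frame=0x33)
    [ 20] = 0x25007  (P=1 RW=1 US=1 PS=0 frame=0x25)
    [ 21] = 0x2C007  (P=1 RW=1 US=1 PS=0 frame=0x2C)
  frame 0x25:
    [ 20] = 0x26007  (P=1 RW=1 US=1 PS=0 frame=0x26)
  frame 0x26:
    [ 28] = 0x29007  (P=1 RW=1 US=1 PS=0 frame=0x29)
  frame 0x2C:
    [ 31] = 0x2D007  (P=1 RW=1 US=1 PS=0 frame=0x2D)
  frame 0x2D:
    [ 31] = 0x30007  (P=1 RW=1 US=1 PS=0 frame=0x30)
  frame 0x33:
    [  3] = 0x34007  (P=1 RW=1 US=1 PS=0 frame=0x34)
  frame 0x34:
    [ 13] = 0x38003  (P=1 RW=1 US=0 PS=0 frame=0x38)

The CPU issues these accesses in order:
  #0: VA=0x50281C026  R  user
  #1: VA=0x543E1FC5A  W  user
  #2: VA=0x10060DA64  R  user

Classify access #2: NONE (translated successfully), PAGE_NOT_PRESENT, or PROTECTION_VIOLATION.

Walk each access:
#0 VA=0x50281C026 (r,user):
  L0: frame=0x22 idx=20 entry=0x25007 [P=1 RW=1 US=1 PS=0]
  L1: frame=0x25 idx=20 entry=0x26007 [P=1 RW=1 US=1 PS=0]
  L2: frame=0x26 idx=28 entry=0x29007 [P=1 RW=1 US=1 PS=0]
  ✓ 0x29026  — 3 lookups
#1 VA=0x543E1FC5A (w,user):
  L0: frame=0x22 idx=21 entry=0x2C007 [P=1 RW=1 US=1 PS=0]
  L1: frame=0x2C idx=31 entry=0x2D007 [P=1 RW=1 US=1 PS=0]
  L2: frame=0x2D idx=31 entry=0x30007 [P=1 RW=1 US=1 PS=0]
  ✓ 0x30C5A  — 3 lookups
#2 VA=0x10060DA64 (r,user):
  L0: frame=0x22 idx=4 entry=0x33007 [P=1 RW=1 US=1 PS=0]
  L1: frame=0x33 idx=3 entry=0x34007 [P=1 RW=1 US=1 PS=0]
  L2: frame=0x34 idx=13 entry=0x38003 [P=1 RW=1 US=0 PS=0]
  → PROTECTION_VIOLATION  (3 entries read)

Access #2 fault: PROTECTION_VIOLATION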